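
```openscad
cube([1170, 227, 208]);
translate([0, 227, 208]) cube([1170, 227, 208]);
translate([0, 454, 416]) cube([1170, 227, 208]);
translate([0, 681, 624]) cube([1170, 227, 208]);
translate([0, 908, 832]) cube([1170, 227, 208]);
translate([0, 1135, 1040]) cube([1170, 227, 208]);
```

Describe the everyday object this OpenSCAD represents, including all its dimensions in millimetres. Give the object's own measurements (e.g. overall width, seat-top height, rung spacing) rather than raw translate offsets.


A straight staircase of 6 solid steps. Each step is 1170 mm wide (x), 227 mm deep (y, the going) and 208 mm tall (the rise). The first step rests on the floor; each subsequent step sits one going further in +y and one rise higher in +z, directly behind and above the previous step with no overlap.


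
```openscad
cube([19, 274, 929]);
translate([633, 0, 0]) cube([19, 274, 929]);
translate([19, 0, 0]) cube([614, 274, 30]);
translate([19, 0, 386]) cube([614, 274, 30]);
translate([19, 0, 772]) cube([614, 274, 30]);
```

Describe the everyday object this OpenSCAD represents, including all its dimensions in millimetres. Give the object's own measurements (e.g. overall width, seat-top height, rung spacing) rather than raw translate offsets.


An open bookshelf. Two side panels, each 19 mm thick, 274 mm deep and 929 mm tall, stand 652 mm apart (outside-to-outside). Between them sit 3 shelves, each 30 mm thick and 274 mm deep, spanning the full gap between the sides. The bottom shelf rests on the floor (its underside at z = 0) and the clear gap between one shelf's top and the next shelf's underside is 356 mm.


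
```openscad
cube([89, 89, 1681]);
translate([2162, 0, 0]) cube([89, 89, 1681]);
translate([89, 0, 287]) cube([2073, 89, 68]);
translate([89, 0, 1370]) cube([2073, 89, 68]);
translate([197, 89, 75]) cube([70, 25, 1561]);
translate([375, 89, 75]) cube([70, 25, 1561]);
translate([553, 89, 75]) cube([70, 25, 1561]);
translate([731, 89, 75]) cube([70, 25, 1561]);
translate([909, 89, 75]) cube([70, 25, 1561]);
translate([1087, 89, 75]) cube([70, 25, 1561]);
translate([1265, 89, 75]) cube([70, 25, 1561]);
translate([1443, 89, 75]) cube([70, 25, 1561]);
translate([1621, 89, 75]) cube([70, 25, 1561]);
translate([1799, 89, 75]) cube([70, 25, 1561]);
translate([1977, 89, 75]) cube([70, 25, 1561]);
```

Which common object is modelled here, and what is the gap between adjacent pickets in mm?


A fence section. The picket gap is 108 mm.

Two posts, two rails, 11 pickets — a fence section. Span 2073 mm holds 11 pickets of 70 mm with 12 equal gaps: ⌊(2073 − 11·70) / 12⌋ = 108 mm.


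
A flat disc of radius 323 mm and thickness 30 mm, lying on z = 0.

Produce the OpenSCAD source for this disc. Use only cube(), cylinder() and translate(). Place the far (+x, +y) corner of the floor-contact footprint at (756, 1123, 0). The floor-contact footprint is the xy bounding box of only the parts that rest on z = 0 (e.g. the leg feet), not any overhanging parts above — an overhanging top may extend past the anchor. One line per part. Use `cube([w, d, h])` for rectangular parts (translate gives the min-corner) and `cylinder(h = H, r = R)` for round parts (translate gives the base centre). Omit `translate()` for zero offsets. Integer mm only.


translate([433, 800, 0]) cylinder(h = 30, r = 323);


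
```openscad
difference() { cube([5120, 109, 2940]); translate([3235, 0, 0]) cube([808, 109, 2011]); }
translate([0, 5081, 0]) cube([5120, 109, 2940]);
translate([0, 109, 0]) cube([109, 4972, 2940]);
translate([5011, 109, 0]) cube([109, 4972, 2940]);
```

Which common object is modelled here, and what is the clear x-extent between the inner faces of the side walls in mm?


A single room. The interior width is 4902 mm.

Four walls enclosing a rectangle with a door in the front wall — a room. Outside width 5120 minus two 109 mm walls gives 4902 mm.


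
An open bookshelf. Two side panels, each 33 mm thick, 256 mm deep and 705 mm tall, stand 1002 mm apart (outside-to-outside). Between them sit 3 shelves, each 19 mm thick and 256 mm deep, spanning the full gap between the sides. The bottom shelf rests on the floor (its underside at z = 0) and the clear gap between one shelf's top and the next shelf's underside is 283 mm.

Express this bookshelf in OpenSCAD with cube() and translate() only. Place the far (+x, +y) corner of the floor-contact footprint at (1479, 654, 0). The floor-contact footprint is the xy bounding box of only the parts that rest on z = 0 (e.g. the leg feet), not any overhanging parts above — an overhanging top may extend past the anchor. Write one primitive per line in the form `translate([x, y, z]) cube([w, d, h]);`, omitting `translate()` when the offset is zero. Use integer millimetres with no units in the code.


translate([477, 398, 0]) cube([33, 256, 705]);
translate([1446, 398, 0]) cube([33, 256, 705]);
translate([510, 398, 0]) cube([936, 256, 19]);
translate([510, 398, 302]) cube([936, 256, 19]);
translate([510, 398, 604]) cube([936, 256, 19]);


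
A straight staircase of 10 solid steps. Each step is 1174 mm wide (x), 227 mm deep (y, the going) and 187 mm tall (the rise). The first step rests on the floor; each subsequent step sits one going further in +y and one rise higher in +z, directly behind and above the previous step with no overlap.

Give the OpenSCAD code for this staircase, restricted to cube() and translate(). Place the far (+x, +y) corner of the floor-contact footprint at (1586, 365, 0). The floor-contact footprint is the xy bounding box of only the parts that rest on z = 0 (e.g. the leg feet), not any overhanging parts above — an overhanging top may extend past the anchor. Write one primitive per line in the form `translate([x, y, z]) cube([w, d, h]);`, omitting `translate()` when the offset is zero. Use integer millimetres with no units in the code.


translate([412, 138, 0]) cube([1174, 227, 187]);
translate([412, 365, 187]) cube([1174, 227, 187]);
translate([412, 592, 374]) cube([1174, 227, 187]);
translate([412, 819, 561]) cube([1174, 227, 187]);
translate([412, 1046, 748]) cube([1174, 227, 187]);
translate([412, 1273, 935]) cube([1174, 227, 187]);
translate([412, 1500, 1122]) cube([1174, 227, 187]);
translate([412, 1727, 1309]) cube([1174, 227, 187]);
translate([412, 1954, 1496]) cube([1174, 227, 187]);
translate([412, 2181, 1683]) cube([1174, 227, 187]);


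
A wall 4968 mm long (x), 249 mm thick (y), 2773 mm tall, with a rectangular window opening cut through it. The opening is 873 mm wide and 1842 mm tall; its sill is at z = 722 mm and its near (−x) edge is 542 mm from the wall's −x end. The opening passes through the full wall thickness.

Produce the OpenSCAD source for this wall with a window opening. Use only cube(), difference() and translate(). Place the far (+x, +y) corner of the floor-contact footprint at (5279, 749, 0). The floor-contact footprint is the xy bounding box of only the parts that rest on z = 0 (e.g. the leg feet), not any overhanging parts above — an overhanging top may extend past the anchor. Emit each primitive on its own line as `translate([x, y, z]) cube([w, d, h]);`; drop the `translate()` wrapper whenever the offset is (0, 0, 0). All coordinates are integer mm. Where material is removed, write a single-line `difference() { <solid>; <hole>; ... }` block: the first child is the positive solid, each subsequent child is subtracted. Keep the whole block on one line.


difference() { translate([311, 500, 0]) cube([4968, 249, 2773]); translate([853, 500, 722]) cube([873, 249, 1842]); }


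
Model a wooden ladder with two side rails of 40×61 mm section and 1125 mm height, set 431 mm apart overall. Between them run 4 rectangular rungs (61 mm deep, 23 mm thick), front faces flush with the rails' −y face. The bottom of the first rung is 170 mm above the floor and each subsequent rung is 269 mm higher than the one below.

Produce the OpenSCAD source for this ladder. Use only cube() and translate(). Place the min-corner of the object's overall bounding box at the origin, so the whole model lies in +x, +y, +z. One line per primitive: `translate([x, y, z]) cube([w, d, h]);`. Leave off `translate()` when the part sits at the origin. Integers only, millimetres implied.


cube([40, 61, 1125]);
translate([391, 0, 0]) cube([40, 61, 1125]);
translate([40, 0, 170]) cube([351, 61, 23]);
translate([40, 0, 439]) cube([351, 61, 23]);
translate([40, 0, 708]) cube([351, 61, 23]);
translate([40, 0, 977]) cube([351, 61, 23]);


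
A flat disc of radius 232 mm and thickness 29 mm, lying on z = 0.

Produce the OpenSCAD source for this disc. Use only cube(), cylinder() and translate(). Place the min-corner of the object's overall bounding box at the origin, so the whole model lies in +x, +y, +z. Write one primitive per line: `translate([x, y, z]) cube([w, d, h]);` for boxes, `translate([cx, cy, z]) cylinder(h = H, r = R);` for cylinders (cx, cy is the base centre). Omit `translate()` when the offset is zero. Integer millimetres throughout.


translate([232, 232, 0]) cylinder(h = 29, r = 232);


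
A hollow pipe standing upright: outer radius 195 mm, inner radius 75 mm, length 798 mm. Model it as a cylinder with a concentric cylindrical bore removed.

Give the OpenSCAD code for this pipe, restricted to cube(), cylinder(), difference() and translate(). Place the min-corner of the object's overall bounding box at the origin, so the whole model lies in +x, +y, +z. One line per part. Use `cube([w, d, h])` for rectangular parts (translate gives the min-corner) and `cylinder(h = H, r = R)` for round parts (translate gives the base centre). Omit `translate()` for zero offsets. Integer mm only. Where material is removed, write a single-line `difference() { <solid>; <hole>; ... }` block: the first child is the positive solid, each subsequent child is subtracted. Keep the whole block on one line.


difference() { translate([195, 195, 0]) cylinder(h = 798, r = 195); translate([195, 195, 0]) cylinder(h = 798, r = 75); }


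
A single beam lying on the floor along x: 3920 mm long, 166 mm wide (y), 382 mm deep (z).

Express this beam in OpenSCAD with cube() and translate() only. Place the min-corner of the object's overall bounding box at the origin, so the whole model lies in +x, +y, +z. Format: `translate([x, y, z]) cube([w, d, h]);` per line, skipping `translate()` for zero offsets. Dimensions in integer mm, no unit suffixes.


cube([3920, 166, 382]);


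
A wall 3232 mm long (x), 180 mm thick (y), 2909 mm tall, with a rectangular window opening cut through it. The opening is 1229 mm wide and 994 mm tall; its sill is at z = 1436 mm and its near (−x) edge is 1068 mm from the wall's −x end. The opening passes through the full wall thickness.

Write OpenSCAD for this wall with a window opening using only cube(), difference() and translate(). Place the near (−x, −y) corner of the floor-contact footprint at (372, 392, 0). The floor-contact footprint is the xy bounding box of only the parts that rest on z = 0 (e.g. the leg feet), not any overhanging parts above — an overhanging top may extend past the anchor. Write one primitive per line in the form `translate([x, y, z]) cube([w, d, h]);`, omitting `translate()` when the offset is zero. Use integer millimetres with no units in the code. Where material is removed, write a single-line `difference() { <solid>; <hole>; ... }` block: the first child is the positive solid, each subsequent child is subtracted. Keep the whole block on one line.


difference() { translate([372, 392, 0]) cube([3232, 180, 2909]); translate([1440, 392, 1436]) cube([1229, 180, 994]); }


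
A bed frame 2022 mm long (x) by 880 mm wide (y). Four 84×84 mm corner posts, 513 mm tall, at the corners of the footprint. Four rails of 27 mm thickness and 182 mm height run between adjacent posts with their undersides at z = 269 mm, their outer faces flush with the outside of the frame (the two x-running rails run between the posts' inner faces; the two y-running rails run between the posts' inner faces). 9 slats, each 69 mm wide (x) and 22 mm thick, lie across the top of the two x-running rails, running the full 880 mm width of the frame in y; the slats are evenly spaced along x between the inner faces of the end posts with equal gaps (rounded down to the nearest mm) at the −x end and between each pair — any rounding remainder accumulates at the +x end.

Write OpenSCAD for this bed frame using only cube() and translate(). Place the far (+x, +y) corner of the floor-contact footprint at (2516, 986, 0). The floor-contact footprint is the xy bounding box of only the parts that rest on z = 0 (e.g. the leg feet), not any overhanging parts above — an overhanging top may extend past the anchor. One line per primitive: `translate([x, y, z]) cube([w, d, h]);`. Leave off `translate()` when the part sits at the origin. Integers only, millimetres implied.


translate([494, 106, 0]) cube([84, 84, 513]);
translate([494, 902, 0]) cube([84, 84, 513]);
translate([2432, 106, 0]) cube([84, 84, 513]);
translate([2432, 902, 0]) cube([84, 84, 513]);
translate([578, 106, 269]) cube([1854, 27, 182]);
translate([578, 959, 269]) cube([1854, 27, 182]);
translate([494, 190, 269]) cube([27, 712, 182]);
translate([2489, 190, 269]) cube([27, 712, 182]);
translate([701, 106, 451]) cube([69, 880, 22]);
translate([893, 106, 451]) cube([69, 880, 22]);
translate([1085, 106, 451]) cube([69, 880, 22]);
translate([1277, 106, 451]) cube([69, 880, 22]);
translate([1469, 106, 451]) cube([69, 880, 22]);
translate([1661, 106, 451]) cube([69, 880, 22]);
translate([1853, 106, 451]) cube([69, 880, 22]);
translate([2045, 106, 451]) cube([69, 880, 22]);
translate([2237, 106, 451]) cube([69, 880, 22]);


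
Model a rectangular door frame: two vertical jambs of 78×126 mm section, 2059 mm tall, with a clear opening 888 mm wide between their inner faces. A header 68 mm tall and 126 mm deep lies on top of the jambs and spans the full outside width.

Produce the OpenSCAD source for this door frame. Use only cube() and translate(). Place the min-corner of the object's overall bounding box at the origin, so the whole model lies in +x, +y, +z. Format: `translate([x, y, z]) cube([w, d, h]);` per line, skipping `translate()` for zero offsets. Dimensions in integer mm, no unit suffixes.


cube([78, 126, 2059]);
translate([966, 0, 0]) cube([78, 126, 2059]);
translate([0, 0, 2059]) cube([1044, 126, 68]);


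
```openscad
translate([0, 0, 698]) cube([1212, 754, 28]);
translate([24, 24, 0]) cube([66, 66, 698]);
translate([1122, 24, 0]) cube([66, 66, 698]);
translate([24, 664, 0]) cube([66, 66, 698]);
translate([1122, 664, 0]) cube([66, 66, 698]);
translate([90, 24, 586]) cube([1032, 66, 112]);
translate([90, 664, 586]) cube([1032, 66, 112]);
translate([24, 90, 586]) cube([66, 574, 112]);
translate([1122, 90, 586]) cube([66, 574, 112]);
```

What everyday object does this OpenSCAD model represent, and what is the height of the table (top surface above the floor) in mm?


A table. The table height is 726 mm.

A 1212×754×28 slab sits at z = 698 on four 66 mm square posts — a table. The top surface is at 698 + 28 = 726 mm.


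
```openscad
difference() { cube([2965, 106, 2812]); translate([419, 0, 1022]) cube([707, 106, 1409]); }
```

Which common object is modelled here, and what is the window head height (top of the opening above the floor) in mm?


A wall with a window opening. The window head height is 2431 mm.

A wall with a rectangular opening subtracted — a window. Sill at z = 1022, opening 1409 mm tall, so the head is at 1022 + 1409 = 2431 mm.


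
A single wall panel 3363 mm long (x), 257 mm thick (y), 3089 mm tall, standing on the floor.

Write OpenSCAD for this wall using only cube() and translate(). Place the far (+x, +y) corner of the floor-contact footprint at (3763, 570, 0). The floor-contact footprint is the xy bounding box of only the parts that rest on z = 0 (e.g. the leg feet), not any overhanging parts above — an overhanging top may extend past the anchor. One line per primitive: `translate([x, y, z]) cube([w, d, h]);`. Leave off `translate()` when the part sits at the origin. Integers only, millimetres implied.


translate([400, 313, 0]) cube([3363, 257, 3089]);


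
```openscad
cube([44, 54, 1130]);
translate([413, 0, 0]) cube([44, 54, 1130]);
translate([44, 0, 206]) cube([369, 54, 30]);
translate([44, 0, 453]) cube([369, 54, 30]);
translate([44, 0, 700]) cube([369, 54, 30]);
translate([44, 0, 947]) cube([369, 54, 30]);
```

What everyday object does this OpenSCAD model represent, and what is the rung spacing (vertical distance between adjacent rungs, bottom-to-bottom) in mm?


A ladder. The rung spacing is 247 mm.

Two tall 44×54 posts with 4 short bars between them — a ladder. Adjacent rungs sit at z = 206 and z = 453, so the spacing is 453 − 206 = 247 mm.


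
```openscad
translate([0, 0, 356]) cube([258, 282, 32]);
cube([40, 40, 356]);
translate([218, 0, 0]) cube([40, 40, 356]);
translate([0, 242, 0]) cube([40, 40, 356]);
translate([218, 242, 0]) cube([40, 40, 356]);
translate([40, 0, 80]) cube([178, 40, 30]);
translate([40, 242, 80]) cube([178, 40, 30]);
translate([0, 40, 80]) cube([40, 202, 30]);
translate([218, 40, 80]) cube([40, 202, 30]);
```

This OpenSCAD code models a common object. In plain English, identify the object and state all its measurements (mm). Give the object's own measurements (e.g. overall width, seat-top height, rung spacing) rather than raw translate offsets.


A four-legged stool. The seat is a 258×282×32 mm slab whose top surface is at z = 388 mm; four square legs, each 40×40 mm in cross-section, run from the floor (z = 0) to the underside of the seat, each flush with a corner of the seat. Four stretchers, 40 mm wide and 30 mm tall, connect adjacent legs with their undersides at z = 80 mm, each running between the inner faces of the legs it joins and aligned with the legs' outer faces on the other axis.


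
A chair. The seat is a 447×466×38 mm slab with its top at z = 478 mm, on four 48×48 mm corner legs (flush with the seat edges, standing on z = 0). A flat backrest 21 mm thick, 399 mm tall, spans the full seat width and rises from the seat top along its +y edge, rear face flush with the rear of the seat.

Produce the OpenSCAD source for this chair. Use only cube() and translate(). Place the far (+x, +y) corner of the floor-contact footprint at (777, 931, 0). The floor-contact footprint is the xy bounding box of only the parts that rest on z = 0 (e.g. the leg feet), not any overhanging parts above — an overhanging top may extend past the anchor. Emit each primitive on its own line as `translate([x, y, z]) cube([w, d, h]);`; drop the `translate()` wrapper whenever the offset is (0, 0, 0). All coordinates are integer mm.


// leg_h = 478 - 38 = 440
translate([330, 465, 440]) cube([447, 466, 38]);
translate([330, 465, 0]) cube([48, 48, 440]);
translate([729, 465, 0]) cube([48, 48, 440]);
translate([330, 883, 0]) cube([48, 48, 440]);
translate([729, 883, 0]) cube([48, 48, 440]);
translate([330, 910, 478]) cube([447, 21, 399]);


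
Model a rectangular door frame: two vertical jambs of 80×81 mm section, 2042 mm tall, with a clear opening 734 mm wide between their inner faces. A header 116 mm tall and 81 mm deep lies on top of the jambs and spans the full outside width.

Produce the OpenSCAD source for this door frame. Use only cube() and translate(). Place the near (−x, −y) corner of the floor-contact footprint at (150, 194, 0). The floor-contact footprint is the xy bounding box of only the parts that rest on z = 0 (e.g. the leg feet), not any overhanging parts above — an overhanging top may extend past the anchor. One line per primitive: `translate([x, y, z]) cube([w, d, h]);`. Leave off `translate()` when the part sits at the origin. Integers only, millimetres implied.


translate([150, 194, 0]) cube([80, 81, 2042]);
translate([964, 194, 0]) cube([80, 81, 2042]);
translate([150, 194, 2042]) cube([894, 81, 116]);


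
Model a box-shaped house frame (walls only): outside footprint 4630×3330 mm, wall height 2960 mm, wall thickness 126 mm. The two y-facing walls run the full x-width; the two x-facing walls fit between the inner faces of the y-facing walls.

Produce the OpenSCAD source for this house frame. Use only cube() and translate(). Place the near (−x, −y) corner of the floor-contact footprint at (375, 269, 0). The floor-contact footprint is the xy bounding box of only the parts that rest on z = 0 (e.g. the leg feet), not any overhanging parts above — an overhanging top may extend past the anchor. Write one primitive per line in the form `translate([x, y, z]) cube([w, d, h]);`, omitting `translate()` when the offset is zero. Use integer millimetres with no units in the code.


translate([375, 269, 0]) cube([4630, 126, 2960]);
translate([375, 3473, 0]) cube([4630, 126, 2960]);
translate([375, 395, 0]) cube([126, 3078, 2960]);
translate([4879, 395, 0]) cube([126, 3078, 2960]);


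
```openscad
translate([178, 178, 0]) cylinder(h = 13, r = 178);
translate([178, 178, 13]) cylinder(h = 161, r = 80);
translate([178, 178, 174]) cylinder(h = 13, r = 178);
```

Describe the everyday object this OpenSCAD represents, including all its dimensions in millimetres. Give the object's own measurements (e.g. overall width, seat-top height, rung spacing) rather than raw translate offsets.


A spool: two coaxial disc flanges of radius 178 mm and thickness 13 mm, joined by a core cylinder of radius 80 mm and height 161 mm. The lower flange rests on z = 0 and the three cylinders share a vertical axis.


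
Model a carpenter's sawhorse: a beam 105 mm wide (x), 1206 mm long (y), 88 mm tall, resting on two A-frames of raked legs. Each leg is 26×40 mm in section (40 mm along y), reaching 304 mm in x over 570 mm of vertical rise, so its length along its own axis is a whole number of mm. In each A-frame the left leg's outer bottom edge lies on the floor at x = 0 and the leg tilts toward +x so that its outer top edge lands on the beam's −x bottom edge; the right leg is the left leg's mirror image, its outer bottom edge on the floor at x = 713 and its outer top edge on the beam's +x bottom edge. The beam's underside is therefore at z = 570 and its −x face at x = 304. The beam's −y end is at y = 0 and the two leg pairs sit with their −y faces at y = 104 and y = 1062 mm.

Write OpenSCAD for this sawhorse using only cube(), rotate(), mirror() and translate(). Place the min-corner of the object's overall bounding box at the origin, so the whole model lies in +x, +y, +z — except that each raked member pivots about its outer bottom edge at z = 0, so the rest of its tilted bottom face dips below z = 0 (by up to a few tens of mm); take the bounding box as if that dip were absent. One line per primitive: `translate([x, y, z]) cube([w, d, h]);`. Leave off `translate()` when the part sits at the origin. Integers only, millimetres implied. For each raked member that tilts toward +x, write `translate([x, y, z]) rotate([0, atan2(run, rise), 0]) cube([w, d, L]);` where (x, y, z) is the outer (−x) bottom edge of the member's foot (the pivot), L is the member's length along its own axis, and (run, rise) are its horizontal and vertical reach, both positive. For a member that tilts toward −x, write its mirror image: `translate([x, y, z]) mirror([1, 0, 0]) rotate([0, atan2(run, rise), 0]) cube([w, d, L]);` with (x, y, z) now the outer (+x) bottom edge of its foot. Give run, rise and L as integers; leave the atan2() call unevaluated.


translate([304, 0, 570]) cube([105, 1206, 88]);
translate([0, 104, 0]) rotate([0, atan2(304, 570), 0]) cube([26, 40, 646]);
translate([713, 104, 0]) mirror([1, 0, 0]) rotate([0, atan2(304, 570), 0]) cube([26, 40, 646]);
translate([0, 1062, 0]) rotate([0, atan2(304, 570), 0]) cube([26, 40, 646]);
translate([713, 1062, 0]) mirror([1, 0, 0]) rotate([0, atan2(304, 570), 0]) cube([26, 40, 646]);


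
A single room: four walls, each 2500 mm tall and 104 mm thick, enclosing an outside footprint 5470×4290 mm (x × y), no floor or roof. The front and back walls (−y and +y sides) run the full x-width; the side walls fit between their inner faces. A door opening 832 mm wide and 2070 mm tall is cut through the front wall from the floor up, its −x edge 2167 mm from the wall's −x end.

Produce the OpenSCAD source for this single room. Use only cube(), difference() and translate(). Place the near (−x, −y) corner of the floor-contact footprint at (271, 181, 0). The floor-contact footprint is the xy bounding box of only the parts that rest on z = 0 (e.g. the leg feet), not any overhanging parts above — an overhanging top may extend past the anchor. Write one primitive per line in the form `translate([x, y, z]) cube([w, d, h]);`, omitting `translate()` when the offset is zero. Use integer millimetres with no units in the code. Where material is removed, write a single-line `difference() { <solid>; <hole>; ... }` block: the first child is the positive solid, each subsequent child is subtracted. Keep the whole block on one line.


difference() { translate([271, 181, 0]) cube([5470, 104, 2500]); translate([2438, 181, 0]) cube([832, 104, 2070]); }
translate([271, 4367, 0]) cube([5470, 104, 2500]);
translate([271, 285, 0]) cube([104, 4082, 2500]);
translate([5637, 285, 0]) cube([104, 4082, 2500]);


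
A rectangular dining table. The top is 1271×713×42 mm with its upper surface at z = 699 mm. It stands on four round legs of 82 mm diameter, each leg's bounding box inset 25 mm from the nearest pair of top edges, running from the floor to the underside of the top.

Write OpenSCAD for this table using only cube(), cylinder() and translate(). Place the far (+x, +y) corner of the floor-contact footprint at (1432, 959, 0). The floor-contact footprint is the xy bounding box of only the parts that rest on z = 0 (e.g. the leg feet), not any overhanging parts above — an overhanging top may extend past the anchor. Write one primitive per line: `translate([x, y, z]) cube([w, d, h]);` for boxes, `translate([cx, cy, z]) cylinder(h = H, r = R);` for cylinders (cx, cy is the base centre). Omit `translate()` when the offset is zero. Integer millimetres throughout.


translate([186, 271, 657]) cube([1271, 713, 42]);
translate([252, 337, 0]) cylinder(h = 657, r = 41);
translate([1391, 337, 0]) cylinder(h = 657, r = 41);
translate([252, 918, 0]) cylinder(h = 657, r = 41);
translate([1391, 918, 0]) cylinder(h = 657, r = 41);


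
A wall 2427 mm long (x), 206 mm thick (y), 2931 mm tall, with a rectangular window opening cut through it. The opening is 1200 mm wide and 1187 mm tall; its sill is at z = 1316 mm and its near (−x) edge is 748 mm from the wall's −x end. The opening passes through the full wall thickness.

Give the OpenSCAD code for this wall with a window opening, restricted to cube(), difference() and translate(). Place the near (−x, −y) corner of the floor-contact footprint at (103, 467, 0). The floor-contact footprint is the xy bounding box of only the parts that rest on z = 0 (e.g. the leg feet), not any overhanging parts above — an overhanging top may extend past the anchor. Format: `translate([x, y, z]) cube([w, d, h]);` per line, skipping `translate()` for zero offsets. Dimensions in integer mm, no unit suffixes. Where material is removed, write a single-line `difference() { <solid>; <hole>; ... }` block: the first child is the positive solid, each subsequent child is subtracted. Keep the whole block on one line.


difference() { translate([103, 467, 0]) cube([2427, 206, 2931]); translate([851, 467, 1316]) cube([1200, 206, 1187]); }


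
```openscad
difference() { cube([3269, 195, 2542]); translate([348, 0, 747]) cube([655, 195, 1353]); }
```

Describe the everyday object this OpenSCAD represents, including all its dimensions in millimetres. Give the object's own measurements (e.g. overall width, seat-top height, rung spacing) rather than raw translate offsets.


A wall 3269 mm long (x), 195 mm thick (y), 2542 mm tall, with a rectangular window opening cut through it. The opening is 655 mm wide and 1353 mm tall; its sill is at z = 747 mm and its near (−x) edge is 348 mm from the wall's −x end. The opening passes through the full wall thickness.


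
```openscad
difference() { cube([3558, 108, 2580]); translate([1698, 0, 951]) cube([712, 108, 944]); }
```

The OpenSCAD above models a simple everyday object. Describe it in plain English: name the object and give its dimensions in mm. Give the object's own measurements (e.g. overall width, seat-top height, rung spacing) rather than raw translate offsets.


A wall 3558 mm long (x), 108 mm thick (y), 2580 mm tall, with a rectangular window opening cut through it. The opening is 712 mm wide and 944 mm tall; its sill is at z = 951 mm and its near (−x) edge is 1698 mm from the wall's −x end. The opening passes through the full wall thickness.


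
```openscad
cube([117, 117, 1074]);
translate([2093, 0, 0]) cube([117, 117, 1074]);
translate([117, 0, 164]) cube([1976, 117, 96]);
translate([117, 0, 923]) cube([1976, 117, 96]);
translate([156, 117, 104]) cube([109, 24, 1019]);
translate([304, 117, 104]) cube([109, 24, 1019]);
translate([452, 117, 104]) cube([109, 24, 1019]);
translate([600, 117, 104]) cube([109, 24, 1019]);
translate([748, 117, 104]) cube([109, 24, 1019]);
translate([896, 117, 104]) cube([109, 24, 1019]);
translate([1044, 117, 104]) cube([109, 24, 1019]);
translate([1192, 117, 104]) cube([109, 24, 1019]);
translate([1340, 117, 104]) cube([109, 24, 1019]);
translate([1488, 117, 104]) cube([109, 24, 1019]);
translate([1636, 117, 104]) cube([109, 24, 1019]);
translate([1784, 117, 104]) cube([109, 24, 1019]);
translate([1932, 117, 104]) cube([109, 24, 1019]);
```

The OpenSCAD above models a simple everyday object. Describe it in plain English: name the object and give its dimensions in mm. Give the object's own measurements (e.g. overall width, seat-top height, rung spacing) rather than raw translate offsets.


A fence section. Two 117×117 mm posts, 1074 mm tall, stand on the floor with a clear span of 1976 mm between their inner faces. Two horizontal rails of 117×96 mm section span the gap between the posts with their undersides at z = 164 mm and z = 923 mm, flush with the posts' −y face. 13 pickets, each 109 mm wide, 24 mm thick and 1019 mm tall, are fixed to the +y face of the rails with their bottoms at z = 104 mm, spaced across the span with a 39 mm gap after the −x post and between neighbouring pickets, with 52 mm left before the +x post.


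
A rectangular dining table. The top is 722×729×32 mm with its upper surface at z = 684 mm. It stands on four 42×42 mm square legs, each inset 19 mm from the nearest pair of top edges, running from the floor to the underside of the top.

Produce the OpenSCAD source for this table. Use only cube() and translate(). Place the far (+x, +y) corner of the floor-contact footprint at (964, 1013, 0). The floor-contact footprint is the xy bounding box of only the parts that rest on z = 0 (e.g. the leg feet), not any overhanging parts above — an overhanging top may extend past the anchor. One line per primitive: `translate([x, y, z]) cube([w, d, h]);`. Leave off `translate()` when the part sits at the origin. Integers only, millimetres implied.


translate([261, 303, 652]) cube([722, 729, 32]);
translate([280, 322, 0]) cube([42, 42, 652]);
translate([922, 322, 0]) cube([42, 42, 652]);
translate([280, 971, 0]) cube([42, 42, 652]);
translate([922, 971, 0]) cube([42, 42, 652]);


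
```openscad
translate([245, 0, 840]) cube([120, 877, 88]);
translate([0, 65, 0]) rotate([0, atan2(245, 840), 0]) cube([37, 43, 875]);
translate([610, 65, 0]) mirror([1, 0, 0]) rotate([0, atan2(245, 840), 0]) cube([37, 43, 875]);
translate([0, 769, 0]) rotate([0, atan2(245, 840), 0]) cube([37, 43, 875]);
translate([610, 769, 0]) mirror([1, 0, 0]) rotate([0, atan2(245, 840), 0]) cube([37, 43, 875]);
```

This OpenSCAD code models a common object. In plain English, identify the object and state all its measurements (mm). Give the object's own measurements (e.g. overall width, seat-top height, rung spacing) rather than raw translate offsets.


A sawhorse. A 120×877×88 mm beam (x, y, z) sits on two A-frame leg pairs. Each pair is two raked legs of 37×43 mm section (43 mm along y) splaying symmetrically in x. Each leg rises 840 mm vertically over 245 mm of horizontal reach and is 875 mm long along its own axis. Every leg's outer bottom edge rests on the floor and its outer top edge meets a bottom edge of the beam — the left legs (tilting toward +x) meet the beam's −x bottom edge, the right legs (their mirror images, tilting toward −x) meet its +x bottom edge — so the leg tops tuck under the beam, the beam's underside is 840 mm above the floor, and the feet are 610 mm apart outside-to-outside with the beam centred between them. The two leg pairs are set in 65 mm from either end of the beam.


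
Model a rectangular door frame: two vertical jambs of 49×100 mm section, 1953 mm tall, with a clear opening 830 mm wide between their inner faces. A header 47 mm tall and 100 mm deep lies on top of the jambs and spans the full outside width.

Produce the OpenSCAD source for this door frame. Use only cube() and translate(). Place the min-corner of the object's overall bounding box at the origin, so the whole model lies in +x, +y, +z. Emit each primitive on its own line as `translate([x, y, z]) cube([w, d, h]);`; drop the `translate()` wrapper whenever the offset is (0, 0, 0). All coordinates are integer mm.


cube([49, 100, 1953]);
translate([879, 0, 0]) cube([49, 100, 1953]);
translate([0, 0, 1953]) cube([928, 100, 47]);


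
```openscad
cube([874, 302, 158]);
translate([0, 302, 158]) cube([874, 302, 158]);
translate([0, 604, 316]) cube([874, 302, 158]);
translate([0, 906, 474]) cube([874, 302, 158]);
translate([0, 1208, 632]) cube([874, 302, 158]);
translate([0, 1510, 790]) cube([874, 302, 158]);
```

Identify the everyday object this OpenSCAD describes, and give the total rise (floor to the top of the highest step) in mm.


A staircase. The total rise is 948 mm.

6 identical blocks, each offset up and back from the previous — a staircase. Each step is 158 mm tall and there are 6 of them, so the total rise is 6 × 158 = 948 mm.


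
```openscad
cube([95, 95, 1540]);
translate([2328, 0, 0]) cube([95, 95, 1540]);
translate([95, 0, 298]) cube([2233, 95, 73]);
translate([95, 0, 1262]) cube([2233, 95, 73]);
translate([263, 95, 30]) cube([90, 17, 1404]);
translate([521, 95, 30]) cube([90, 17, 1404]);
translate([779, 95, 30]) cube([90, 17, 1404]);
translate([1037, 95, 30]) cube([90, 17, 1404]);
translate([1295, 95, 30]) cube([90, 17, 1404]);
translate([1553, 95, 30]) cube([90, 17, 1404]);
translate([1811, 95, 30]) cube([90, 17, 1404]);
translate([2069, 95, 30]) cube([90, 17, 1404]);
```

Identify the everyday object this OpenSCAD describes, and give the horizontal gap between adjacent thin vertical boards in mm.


A fence section. The picket gap is 168 mm.

Two posts, two rails, 8 pickets — a fence section. Span 2233 mm holds 8 pickets of 90 mm with 9 equal gaps: ⌊(2233 − 8·90) / 9⌋ = 168 mm.


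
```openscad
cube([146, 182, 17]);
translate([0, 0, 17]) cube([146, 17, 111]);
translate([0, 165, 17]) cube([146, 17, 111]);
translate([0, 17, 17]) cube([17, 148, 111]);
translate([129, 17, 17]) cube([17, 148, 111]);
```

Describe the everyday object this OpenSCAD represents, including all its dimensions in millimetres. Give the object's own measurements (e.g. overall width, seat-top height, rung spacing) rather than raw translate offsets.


An open-topped rectangular box: outside dimensions 146×182×128 mm, with a uniform wall and base thickness of 17 mm. The base is a full 146×182 slab on the floor; four walls sit on top of the base. The front and back walls (the −y and +y sides) span the full width; the two side walls fit between them.


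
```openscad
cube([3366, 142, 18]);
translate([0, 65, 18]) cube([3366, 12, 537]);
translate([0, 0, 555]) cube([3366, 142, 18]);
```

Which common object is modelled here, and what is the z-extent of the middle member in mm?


An I-beam. The web height is 537 mm.

Two wide flanges with a thin centred web — an I-beam. Overall 573 mm minus two 18 mm flanges gives a web of 573 − 2·18 = 537 mm.


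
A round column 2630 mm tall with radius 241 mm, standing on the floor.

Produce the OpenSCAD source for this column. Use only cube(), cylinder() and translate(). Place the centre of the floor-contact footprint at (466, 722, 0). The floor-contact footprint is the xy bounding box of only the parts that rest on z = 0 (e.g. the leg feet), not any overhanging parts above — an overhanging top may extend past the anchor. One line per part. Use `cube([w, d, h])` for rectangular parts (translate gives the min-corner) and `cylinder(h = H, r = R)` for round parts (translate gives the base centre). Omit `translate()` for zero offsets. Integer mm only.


translate([466, 722, 0]) cylinder(h = 2630, r = 241);


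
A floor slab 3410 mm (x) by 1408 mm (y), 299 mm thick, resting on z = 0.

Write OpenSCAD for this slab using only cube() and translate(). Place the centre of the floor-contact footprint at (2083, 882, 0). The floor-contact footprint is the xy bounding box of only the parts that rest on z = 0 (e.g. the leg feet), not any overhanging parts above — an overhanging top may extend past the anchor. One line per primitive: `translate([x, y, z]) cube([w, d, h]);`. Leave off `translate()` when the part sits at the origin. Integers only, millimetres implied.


translate([378, 178, 0]) cube([3410, 1408, 299]);


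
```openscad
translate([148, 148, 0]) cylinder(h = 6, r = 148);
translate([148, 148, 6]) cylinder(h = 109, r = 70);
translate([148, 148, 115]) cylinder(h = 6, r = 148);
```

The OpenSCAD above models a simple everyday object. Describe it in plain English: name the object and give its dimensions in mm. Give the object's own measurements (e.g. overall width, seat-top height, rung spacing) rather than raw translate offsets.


A spool: two coaxial disc flanges of radius 148 mm and thickness 6 mm, joined by a core cylinder of radius 70 mm and height 109 mm. The lower flange rests on z = 0 and the three cylinders share a vertical axis.


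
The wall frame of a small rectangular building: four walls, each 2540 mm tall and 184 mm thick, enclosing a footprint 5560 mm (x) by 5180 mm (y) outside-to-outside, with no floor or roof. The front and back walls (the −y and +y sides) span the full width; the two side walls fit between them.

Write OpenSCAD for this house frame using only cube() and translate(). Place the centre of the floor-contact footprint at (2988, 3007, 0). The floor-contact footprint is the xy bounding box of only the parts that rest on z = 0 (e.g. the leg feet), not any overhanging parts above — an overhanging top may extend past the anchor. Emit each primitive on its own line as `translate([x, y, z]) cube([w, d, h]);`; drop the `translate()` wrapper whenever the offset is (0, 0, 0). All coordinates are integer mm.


translate([208, 417, 0]) cube([5560, 184, 2540]);
translate([208, 5413, 0]) cube([5560, 184, 2540]);
translate([208, 601, 0]) cube([184, 4812, 2540]);
translate([5584, 601, 0]) cube([184, 4812, 2540]);


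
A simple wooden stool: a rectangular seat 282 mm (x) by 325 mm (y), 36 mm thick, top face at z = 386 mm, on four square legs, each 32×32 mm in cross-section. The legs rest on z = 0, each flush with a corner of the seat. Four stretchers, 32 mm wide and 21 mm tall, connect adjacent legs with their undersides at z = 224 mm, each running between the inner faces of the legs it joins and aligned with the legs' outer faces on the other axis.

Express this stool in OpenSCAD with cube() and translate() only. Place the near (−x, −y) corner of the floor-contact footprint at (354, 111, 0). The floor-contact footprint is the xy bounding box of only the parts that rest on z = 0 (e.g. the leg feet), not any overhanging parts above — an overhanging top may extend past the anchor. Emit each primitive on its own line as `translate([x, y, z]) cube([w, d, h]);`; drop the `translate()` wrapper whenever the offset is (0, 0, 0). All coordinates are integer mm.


// leg_h = 386 - 36 = 350
// stretcher span = 282 - 2*32 = 218
translate([354, 111, 350]) cube([282, 325, 36]);
translate([354, 111, 0]) cube([32, 32, 350]);
translate([604, 111, 0]) cube([32, 32, 350]);
translate([354, 404, 0]) cube([32, 32, 350]);
translate([604, 404, 0]) cube([32, 32, 350]);
translate([386, 111, 224]) cube([218, 32, 21]);
translate([386, 404, 224]) cube([218, 32, 21]);
translate([354, 143, 224]) cube([32, 261, 21]);
translate([604, 143, 224]) cube([32, 261, 21]);
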